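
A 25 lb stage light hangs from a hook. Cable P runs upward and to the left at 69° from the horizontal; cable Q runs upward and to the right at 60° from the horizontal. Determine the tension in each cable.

T_P = 16.08 lb, T_Q = 11.53 lb

ΣF_x = 0: −T_P·cos69° + T_Q·cos60° = 0 → T_Q = 0.716736·T_P.
ΣF_y = 0: T_P·sin69° + T_Q·sin60° = 25.
Substitute: T_P·(0.93358 + 0.716736·0.866025) = 25 → T_P = 16.0845 ≈ 16.08 lb.
Then T_Q = 0.716736 × 16.0845 = 11.53 lb.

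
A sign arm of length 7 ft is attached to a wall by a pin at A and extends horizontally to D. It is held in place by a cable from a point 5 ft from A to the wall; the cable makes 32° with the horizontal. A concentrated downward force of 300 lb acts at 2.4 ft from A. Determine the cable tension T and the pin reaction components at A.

ΣM about A: T·sin32°·5 − 300·2.4 = 0 → T = 720/(5·0.529919) = 271.74 ≈ 271.7 lb.
ΣF_x = 0: A_x − T·cos32° = 0 → A_x = 271.74 × 0.848048 = 230.4 lb.
ΣF_y = 0: A_y + T·sin32° − 300 = 0 → A_y = 300 − 271.74 × 0.529919 = 156.0 lb.

T = 271.7 lb, A_x = 230.4 lb, A_y = 156.0 lb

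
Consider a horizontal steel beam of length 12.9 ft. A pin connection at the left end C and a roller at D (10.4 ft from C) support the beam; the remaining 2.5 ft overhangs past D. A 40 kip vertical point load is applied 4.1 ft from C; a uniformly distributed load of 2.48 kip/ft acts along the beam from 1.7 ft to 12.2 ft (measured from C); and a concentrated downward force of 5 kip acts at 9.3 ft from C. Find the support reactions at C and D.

C_x = 0, C_y = 33.40 kip, D_y = 37.64 kip

Resultant of the distributed load: 2.48 × 10.5 = 26.04 kip at 6.95 ft from C.
ΣM about C: D_y·10.4 − 40·4.1 − (2.48·10.5)·6.95 − 5·9.3 = 0 → D_y = 391.478/10.4 = 37.6421 ≈ 37.64 kip.
ΣF_y = 0: C_y + 37.6421 − 40 − 2.48·10.5 − 5 = 0 → C_y = 33.40 kip.
ΣF_x = 0: no horizontal applied forces, so C_x = 0.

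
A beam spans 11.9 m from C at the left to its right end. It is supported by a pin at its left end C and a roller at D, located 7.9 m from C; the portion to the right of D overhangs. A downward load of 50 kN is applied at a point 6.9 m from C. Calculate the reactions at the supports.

C_x = 0, C_y = 6.329 kN, D_y = 43.67 kN

Moments about C: D_y·7.9 − 50·6.9 = 0 → D_y = 345/7.9 = 43.6709 ≈ 43.67 kN.
ΣF_y = 0: C_y + 43.6709 − 50 = 0 → C_y = 6.329 kN.
ΣF_x = 0: no horizontal applied forces, so C_x = 0.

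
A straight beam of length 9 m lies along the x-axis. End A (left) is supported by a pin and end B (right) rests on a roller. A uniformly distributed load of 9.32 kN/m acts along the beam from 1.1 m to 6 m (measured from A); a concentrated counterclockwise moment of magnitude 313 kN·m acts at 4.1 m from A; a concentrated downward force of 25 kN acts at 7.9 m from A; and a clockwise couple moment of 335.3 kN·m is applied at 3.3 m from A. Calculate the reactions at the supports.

Resultant of the distributed load: 9.32 × 4.9 = 45.668 kN at 3.55 m from A.
Moments about A: B_y·9 − (9.32·4.9)·3.55 + 313 − 25·7.9 − 335.3 = 0 → B_y = 381.9214/9 = 42.4357 ≈ 42.44 kN.
ΣF_y = 0: A_y + 42.4357 − 9.32·4.9 − 25 = 0 → A_y = 28.23 kN.
ΣF_x = 0: no horizontal applied forces, so A_x = 0.

A_x = 0, A_y = 28.23 kN, B_y = 42.44 kN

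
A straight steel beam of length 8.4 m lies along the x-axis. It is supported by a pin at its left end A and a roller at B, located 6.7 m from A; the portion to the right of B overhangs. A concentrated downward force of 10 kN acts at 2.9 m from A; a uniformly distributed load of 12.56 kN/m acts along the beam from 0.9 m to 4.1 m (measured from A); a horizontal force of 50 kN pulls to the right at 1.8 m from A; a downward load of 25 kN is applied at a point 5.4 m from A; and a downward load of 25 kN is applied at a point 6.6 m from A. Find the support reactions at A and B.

Resultant of the distributed load: 12.56 × 3.2 = 40.192 kN at 2.5 m from A.
Moments about A: B_y·6.7 − 10·2.9 − (12.56·3.2)·2.5 − 25·5.4 − 25·6.6 = 0 → B_y = 429.48/6.7 = 64.1015 ≈ 64.10 kN.
ΣF_y = 0: A_y + 64.1015 − 10 − 12.56·3.2 − 25 − 25 = 0 → A_y = 36.09 kN.
ΣF_x = 0: A_x + 50 = 0 → A_x = -50.00 kN.

A_x = -50.00 kN, A_y = 36.09 kN, B_y = 64.10 kN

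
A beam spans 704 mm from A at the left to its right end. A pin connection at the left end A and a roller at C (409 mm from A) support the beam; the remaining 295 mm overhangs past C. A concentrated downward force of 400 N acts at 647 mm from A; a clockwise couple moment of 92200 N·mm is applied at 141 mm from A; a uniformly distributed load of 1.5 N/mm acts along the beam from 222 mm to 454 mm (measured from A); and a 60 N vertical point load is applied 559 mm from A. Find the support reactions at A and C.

A_x = 0, A_y = -419.8 N, C_y = 1228 N

Resultant of the distributed load: 1.5 × 232 = 348 N at 338 mm from A.
Moments about A: C_y·409 − 400·647 − 92200 − (1.5·232)·338 − 60·559 = 0 → C_y = 502164/409 = 1227.78 ≈ 1228 N.
ΣF_y = 0: A_y + 1227.78 − 400 − 1.5·232 − 60 = 0 → A_y = -419.8 N.
ΣF_x = 0: no horizontal applied forces, so A_x = 0.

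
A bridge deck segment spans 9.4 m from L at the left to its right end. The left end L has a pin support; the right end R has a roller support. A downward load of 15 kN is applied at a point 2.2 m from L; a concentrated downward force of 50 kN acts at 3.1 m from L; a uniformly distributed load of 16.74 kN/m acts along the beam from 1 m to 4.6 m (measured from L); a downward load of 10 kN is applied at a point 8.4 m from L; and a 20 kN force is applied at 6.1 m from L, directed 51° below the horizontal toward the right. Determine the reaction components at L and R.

Resultant of the distributed load: 16.74 × 3.6 = 60.264 kN at 2.8 m from L.
Moments about L: R_y·9.4 − 15·2.2 − 50·3.1 − (16.74·3.6)·2.8 − 10·8.4 − 20·sin51°·6.1 = 0 → R_y = 535.551/9.4 = 56.9735 ≈ 56.97 kN.
ΣF_y = 0: L_y + 56.9735 − 15 − 50 − 16.74·3.6 − 10 − 20·sin51° = 0 → L_y = 93.83 kN.
ΣF_x = 0: L_x + 20·cos51° = 0 → L_x = -12.59 kN.

L_x = -12.59 kN, L_y = 93.83 kN, R_y = 56.97 kN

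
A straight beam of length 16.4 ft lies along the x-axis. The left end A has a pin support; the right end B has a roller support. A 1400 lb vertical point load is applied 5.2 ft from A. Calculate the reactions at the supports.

Moments about A: B_y·16.4 − 1400·5.2 = 0 → B_y = 7280/16.4 = 443.902 ≈ 443.9 lb.
ΣF_y = 0: A_y + 443.902 − 1400 = 0 → A_y = 956.1 lb.
ΣF_x = 0: no horizontal applied forces, so A_x = 0.

A_x = 0, A_y = 956.1 lb, B_y = 443.9 lb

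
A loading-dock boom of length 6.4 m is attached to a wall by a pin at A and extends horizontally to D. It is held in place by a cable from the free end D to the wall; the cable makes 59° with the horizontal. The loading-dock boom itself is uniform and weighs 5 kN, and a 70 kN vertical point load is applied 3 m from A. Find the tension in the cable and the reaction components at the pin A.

T = 41.20 kN, A_x = 21.22 kN, A_y = 39.69 kN

ΣM about A: T·sin59°·6.4 − 5·3.2 − 70·3 = 0 → T = 226/(6.4·0.857167) = 41.1968 ≈ 41.20 kN.
ΣF_x = 0: A_x − T·cos59° = 0 → A_x = 41.1968 × 0.515038 = 21.22 kN.
ΣF_y = 0: A_y + T·sin59° − 5 − 70 = 0 → A_y = 75 − 41.1968 × 0.857167 = 39.69 kN.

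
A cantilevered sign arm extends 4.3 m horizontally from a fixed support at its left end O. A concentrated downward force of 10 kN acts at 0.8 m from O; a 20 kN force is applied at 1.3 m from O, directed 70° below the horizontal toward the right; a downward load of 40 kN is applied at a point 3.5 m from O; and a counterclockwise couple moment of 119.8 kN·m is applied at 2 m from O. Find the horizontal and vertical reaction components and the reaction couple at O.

O_x = -6.840 kN, O_y = 68.79 kN, M_O = 52.63 kN·m

ΣF_x = 0: O_x + 20·cos70° = 0 → O_x = -6.840 kN.
ΣF_y = 0: O_y − 10 − 20·sin70° − 40 = 0 → O_y = 68.79 kN.
ΣM about O: M_O − 10·0.8 − 20·sin70°·1.3 − 40·3.5 + 119.8 = 0 → M_O = 52.63 kN·m.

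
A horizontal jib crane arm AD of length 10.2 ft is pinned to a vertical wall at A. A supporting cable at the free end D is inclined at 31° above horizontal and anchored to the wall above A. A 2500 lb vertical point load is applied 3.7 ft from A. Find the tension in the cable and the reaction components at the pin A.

ΣM about A: T·sin31°·10.2 − 2500·3.7 = 0 → T = 9250/(10.2·0.515038) = 1760.77 ≈ 1761 lb.
ΣF_x = 0: A_x − T·cos31° = 0 → A_x = 1760.77 × 0.857167 = 1509 lb.
ΣF_y = 0: A_y + T·sin31° − 2500 = 0 → A_y = 2500 − 1760.77 × 0.515038 = 1593 lb.

T = 1761 lb, A_x = 1509 lb, A_y = 1593 lb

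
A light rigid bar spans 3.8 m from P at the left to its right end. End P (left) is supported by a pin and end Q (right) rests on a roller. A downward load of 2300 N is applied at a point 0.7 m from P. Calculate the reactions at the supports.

P_x = 0, P_y = 1876 N, Q_y = 423.7 N

Taking moments about P: Q_y·3.8 − 2300·0.7 = 0 → Q_y = 1610/3.8 = 423.684 ≈ 423.7 N.
ΣF_y = 0: P_y + 423.684 − 2300 = 0 → P_y = 1876 N.
ΣF_x = 0: no horizontal applied forces, so P_x = 0.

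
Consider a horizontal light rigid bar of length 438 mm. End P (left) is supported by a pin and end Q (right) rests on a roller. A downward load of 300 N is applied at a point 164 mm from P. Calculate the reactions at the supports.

P_x = 0, P_y = 187.7 N, Q_y = 112.3 N

Moments about P: Q_y·438 − 300·164 = 0 → Q_y = 49200/438 = 112.329 ≈ 112.3 N.
ΣF_y = 0: P_y + 112.329 − 300 = 0 → P_y = 187.7 N.
ΣF_x = 0: no horizontal applied forces, so P_x = 0.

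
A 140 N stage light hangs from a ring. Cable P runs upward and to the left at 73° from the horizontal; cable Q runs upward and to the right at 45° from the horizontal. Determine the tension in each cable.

T_P = 112.1 N, T_Q = 46.36 N

ΣF_x = 0: −T_P·cos73° + T_Q·cos45° = 0 → T_Q = 0.413476·T_P.
ΣF_y = 0: T_P·sin73° + T_Q·sin45° = 140.
Substitute: T_P·(0.956305 + 0.413476·0.707107) = 140 → T_P = 112.119 ≈ 112.1 N.
Then T_Q = 0.413476 × 112.119 = 46.36 N.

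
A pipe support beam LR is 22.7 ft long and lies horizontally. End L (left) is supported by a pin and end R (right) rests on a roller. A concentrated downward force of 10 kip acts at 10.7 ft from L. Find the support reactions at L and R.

ΣM about L: R_y·22.7 − 10·10.7 = 0 → R_y = 107/22.7 = 4.71366 ≈ 4.714 kip.
ΣF_y = 0: L_y + 4.71366 − 10 = 0 → L_y = 5.286 kip.
ΣF_x = 0: no horizontal applied forces, so L_x = 0.

L_x = 0, L_y = 5.286 kip, R_y = 4.714 kip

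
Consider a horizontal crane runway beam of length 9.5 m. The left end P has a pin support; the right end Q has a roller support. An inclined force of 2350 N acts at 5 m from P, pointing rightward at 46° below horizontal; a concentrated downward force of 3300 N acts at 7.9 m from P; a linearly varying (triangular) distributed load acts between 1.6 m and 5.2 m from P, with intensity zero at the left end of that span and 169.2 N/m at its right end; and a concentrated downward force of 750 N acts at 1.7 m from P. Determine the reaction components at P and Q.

Resultant of the triangular load: ½ × 169.2 × 3.6 = 304.56 N, acting at 4 m from P (one-third of the span from the peak).
Moments about P: Q_y·9.5 − 2350·sin46°·5 − 3300·7.9 − (½·169.2·3.6)·4 − 750·1.7 = 0 → Q_y = 37015.5/9.5 = 3896.37 ≈ 3896 N.
ΣF_y = 0: P_y + 3896.37 − 2350·sin46° − 3300 − ½·169.2·3.6 − 750 = 0 → P_y = 2149 N.
ΣF_x = 0: P_x + 2350·cos46° = 0 → P_x = -1632 N.

P_x = -1632 N, P_y = 2149 N, Q_y = 3896 N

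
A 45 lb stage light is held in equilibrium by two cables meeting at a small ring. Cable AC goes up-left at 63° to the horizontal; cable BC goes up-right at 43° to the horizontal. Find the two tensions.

T_AC = 34.24 lb, T_BC = 21.25 lb

ΣF_x = 0: −T_AC·cos63° + T_BC·cos43° = 0 → T_BC = 0.620754·T_AC.
ΣF_y = 0: T_AC·sin63° + T_BC·sin43° = 45.
Substitute: T_AC·(0.891007 + 0.620754·0.681998) = 45 → T_AC = 34.2372 ≈ 34.24 lb.
Then T_BC = 0.620754 × 34.2372 = 21.25 lb.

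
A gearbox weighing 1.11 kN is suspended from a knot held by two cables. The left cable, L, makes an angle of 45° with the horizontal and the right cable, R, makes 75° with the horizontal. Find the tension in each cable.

ΣF_x = 0: −T_L·cos45° + T_R·cos75° = 0 → T_R = 2.73205·T_L.
ΣF_y = 0: T_L·sin45° + T_R·sin75° = 1.11.
Substitute: T_L·(0.707107 + 2.73205·0.965926) = 1.11 → T_L = 0.331733 ≈ 0.3317 kN.
Then T_R = 2.73205 × 0.331733 = 0.9063 kN.

T_L = 0.3317 kN, T_R = 0.9063 kN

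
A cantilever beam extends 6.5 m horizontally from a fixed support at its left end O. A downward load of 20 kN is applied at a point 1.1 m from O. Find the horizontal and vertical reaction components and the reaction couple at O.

O_x = 0, O_y = 20.00 kN, M_O = 22.00 kN·m

ΣF_x = 0: O_x = 0.
ΣF_y = 0: O_y − 20 = 0 → O_y = 20.00 kN.
ΣM about O: M_O − 20·1.1 = 0 → M_O = 22.00 kN·m.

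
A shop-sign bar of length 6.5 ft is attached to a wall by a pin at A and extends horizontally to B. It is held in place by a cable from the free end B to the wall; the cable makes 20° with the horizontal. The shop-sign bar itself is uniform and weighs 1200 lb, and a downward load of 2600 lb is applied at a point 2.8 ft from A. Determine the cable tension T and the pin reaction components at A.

T = 5029 lb, A_x = 4726 lb, A_y = 2080 lb

ΣM about A: T·sin20°·6.5 − 1200·3.25 − 2600·2.8 = 0 → T = 11180/(6.5·0.34202) = 5028.95 ≈ 5029 lb.
ΣF_x = 0: A_x − T·cos20° = 0 → A_x = 5028.95 × 0.939693 = 4726 lb.
ΣF_y = 0: A_y + T·sin20° − 1200 − 2600 = 0 → A_y = 3800 − 5028.95 × 0.34202 = 2080 lb.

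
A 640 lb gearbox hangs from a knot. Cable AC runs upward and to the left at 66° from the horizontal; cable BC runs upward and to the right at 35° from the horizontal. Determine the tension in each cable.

ΣF_x = 0: −T_AC·cos66° + T_BC·cos35° = 0 → T_BC = 0.496534·T_AC.
ΣF_y = 0: T_AC·sin66° + T_BC·sin35° = 640.
Substitute: T_AC·(0.913545 + 0.496534·0.573576) = 640 → T_AC = 534.07 ≈ 534.1 lb.
Then T_BC = 0.496534 × 534.07 = 265.2 lb.

T_AC = 534.1 lb, T_BC = 265.2 lb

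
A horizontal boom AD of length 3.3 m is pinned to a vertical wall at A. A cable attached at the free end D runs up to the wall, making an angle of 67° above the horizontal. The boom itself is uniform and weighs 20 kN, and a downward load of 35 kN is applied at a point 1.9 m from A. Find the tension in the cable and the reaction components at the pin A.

T = 32.76 kN, A_x = 12.80 kN, A_y = 24.85 kN

ΣM about A: T·sin67°·3.3 − 20·1.65 − 35·1.9 = 0 → T = 99.5/(3.3·0.920505) = 32.7554 ≈ 32.76 kN.
ΣF_x = 0: A_x − T·cos67° = 0 → A_x = 32.7554 × 0.390731 = 12.80 kN.
ΣF_y = 0: A_y + T·sin67° − 20 − 35 = 0 → A_y = 55 − 32.7554 × 0.920505 = 24.85 kN.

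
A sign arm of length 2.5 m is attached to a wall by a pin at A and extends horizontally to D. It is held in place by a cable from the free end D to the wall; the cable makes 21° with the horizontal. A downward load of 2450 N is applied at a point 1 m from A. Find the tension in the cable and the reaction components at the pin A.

ΣM about A: T·sin21°·2.5 − 2450·1 = 0 → T = 2450/(2.5·0.358368) = 2734.62 ≈ 2735 N.
ΣF_x = 0: A_x − T·cos21° = 0 → A_x = 2734.62 × 0.93358 = 2553 N.
ΣF_y = 0: A_y + T·sin21° − 2450 = 0 → A_y = 2450 − 2734.62 × 0.358368 = 1470 N.

T = 2735 N, A_x = 2553 N, A_y = 1470 N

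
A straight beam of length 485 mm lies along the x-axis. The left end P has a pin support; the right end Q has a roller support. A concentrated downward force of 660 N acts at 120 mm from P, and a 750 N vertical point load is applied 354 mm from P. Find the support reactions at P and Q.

P_x = 0, P_y = 699.3 N, Q_y = 710.7 N

ΣM about P: Q_y·485 − 660·120 − 750·354 = 0 → Q_y = 344700/485 = 710.722 ≈ 710.7 N.
ΣF_y = 0: P_y + 710.722 − 660 − 750 = 0 → P_y = 699.3 N.
ΣF_x = 0: no horizontal applied forces, so P_x = 0.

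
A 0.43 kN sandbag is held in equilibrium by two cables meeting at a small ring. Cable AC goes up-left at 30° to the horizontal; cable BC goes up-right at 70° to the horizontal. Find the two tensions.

T_AC = 0.1493 kN, T_BC = 0.3781 kN

ΣF_x = 0: −T_AC·cos30° + T_BC·cos70° = 0 → T_BC = 2.53209·T_AC.
ΣF_y = 0: T_AC·sin30° + T_BC·sin70° = 0.43.
Substitute: T_AC·(0.5 + 2.53209·0.939693) = 0.43 → T_AC = 0.149337 ≈ 0.1493 kN.
Then T_BC = 2.53209 × 0.149337 = 0.3781 kN.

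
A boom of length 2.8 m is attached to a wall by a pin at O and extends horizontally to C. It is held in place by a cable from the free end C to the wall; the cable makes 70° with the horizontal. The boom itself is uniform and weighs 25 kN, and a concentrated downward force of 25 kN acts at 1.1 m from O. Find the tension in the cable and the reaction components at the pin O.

ΣM about O: T·sin70°·2.8 − 25·1.4 − 25·1.1 = 0 → T = 62.5/(2.8·0.939693) = 23.754 ≈ 23.75 kN.
ΣF_x = 0: O_x − T·cos70° = 0 → O_x = 23.754 × 0.34202 = 8.124 kN.
ΣF_y = 0: O_y + T·sin70° − 25 − 25 = 0 → O_y = 50 − 23.754 × 0.939693 = 27.68 kN.

T = 23.75 kN, O_x = 8.124 kN, O_y = 27.68 kN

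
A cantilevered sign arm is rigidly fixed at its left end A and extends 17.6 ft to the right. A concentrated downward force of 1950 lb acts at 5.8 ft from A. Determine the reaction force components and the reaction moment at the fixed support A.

ΣF_x = 0: A_x = 0.
ΣF_y = 0: A_y − 1950 = 0 → A_y = 1950 lb.
ΣM about A: M_A − 1950·5.8 = 0 → M_A = 11310 lb·ft.

A_x = 0, A_y = 1950 lb, M_A = 11310 lb·ft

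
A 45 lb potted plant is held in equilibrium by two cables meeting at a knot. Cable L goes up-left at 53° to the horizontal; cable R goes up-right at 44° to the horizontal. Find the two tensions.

ΣF_x = 0: −T_L·cos53° + T_R·cos44° = 0 → T_R = 0.836621·T_L.
ΣF_y = 0: T_L·sin53° + T_R·sin44° = 45.
Substitute: T_L·(0.798636 + 0.836621·0.694658) = 45 → T_L = 32.6134 ≈ 32.61 lb.
Then T_R = 0.836621 × 32.6134 = 27.29 lb.

T_L = 32.61 lb, T_R = 27.29 lb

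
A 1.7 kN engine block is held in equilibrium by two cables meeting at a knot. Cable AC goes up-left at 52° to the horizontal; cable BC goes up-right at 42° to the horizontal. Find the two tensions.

T_AC = 1.266 kN, T_BC = 1.049 kN

ΣF_x = 0: −T_AC·cos52° + T_BC·cos42° = 0 → T_BC = 0.828454·T_AC.
ΣF_y = 0: T_AC·sin52° + T_BC·sin42° = 1.7.
Substitute: T_AC·(0.788011 + 0.828454·0.669131) = 1.7 → T_AC = 1.26643 ≈ 1.266 kN.
Then T_BC = 0.828454 × 1.26643 = 1.049 kN.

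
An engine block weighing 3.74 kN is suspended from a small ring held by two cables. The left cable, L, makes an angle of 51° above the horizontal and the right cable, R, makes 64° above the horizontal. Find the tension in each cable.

T_L = 1.809 kN, T_R = 2.597 kN

ΣF_x = 0: −T_L·cos51° + T_R·cos64° = 0 → T_R = 1.43559·T_L.
ΣF_y = 0: T_L·sin51° + T_R·sin64° = 3.74.
Substitute: T_L·(0.777146 + 1.43559·0.898794) = 3.74 → T_L = 1.809 kN.
Then T_R = 1.43559 × 1.809 = 2.597 kN.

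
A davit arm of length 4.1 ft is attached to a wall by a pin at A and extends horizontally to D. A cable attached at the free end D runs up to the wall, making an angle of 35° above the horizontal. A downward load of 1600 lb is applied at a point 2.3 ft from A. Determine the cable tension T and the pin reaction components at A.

T = 1565 lb, A_x = 1282 lb, A_y = 702.4 lb

ΣM about A: T·sin35°·4.1 − 1600·2.3 = 0 → T = 3680/(4.1·0.573576) = 1564.85 ≈ 1565 lb.
ΣF_x = 0: A_x − T·cos35° = 0 → A_x = 1564.85 × 0.819152 = 1282 lb.
ΣF_y = 0: A_y + T·sin35° − 1600 = 0 → A_y = 1600 − 1564.85 × 0.573576 = 702.4 lb.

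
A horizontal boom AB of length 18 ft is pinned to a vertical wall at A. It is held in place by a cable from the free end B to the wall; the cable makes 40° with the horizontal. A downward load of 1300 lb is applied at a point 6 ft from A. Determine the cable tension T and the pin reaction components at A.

ΣM about A: T·sin40°·18 − 1300·6 = 0 → T = 7800/(18·0.642788) = 674.147 ≈ 674.1 lb.
ΣF_x = 0: A_x − T·cos40° = 0 → A_x = 674.147 × 0.766044 = 516.4 lb.
ΣF_y = 0: A_y + T·sin40° − 1300 = 0 → A_y = 1300 − 674.147 × 0.642788 = 866.7 lb.

T = 674.1 lb, A_x = 516.4 lb, A_y = 866.7 lb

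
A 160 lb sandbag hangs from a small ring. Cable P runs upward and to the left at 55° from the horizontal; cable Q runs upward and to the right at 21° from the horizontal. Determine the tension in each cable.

T_P = 153.9 lb, T_Q = 94.58 lb

ΣF_x = 0: −T_P·cos55° + T_Q·cos21° = 0 → T_Q = 0.614384·T_P.
ΣF_y = 0: T_P·sin55° + T_Q·sin21° = 160.
Substitute: T_P·(0.819152 + 0.614384·0.358368) = 160 → T_P = 153.946 ≈ 153.9 lb.
Then T_Q = 0.614384 × 153.946 = 94.58 lb.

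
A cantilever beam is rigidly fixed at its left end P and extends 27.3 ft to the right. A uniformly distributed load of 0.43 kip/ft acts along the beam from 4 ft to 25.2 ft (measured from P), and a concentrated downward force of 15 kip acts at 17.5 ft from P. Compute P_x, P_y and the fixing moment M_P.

Resultant of the distributed load: 0.43 × 21.2 = 9.116 kip at 14.6 ft from P.
ΣF_x = 0: P_x = 0.
ΣF_y = 0: P_y − 0.43·21.2 − 15 = 0 → P_y = 24.12 kip.
ΣM about P: M_P − (0.43·21.2)·14.6 − 15·17.5 = 0 → M_P = 395.6 kip·ft.

P_x = 0, P_y = 24.12 kip, M_P = 395.6 kip·ft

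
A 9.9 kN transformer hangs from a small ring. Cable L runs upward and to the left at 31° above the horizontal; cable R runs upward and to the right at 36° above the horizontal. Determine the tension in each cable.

ΣF_x = 0: −T_L·cos31° + T_R·cos36° = 0 → T_R = 1.05952·T_L.
ΣF_y = 0: T_L·sin31° + T_R·sin36° = 9.9.
Substitute: T_L·(0.515038 + 1.05952·0.587785) = 9.9 → T_L = 8.70094 ≈ 8.701 kN.
Then T_R = 1.05952 × 8.70094 = 9.219 kN.

T_L = 8.701 kN, T_R = 9.219 kN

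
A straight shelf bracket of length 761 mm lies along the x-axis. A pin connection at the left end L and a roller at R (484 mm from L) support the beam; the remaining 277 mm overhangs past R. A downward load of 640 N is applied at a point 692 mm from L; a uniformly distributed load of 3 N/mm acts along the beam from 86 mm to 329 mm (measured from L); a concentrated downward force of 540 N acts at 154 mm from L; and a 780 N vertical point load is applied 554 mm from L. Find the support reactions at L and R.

L_x = 0, L_y = 396.8 N, R_y = 2292 N

Resultant of the distributed load: 3 × 243 = 729 N at 207.5 mm from L.
Taking moments about L: R_y·484 − 640·692 − (3·243)·207.5 − 540·154 − 780·554 = 0 → R_y = 1109427.5/484 = 2292.21 ≈ 2292 N.
ΣF_y = 0: L_y + 2292.21 − 640 − 3·243 − 540 − 780 = 0 → L_y = 396.8 N.
ΣF_x = 0: no horizontal applied forces, so L_x = 0.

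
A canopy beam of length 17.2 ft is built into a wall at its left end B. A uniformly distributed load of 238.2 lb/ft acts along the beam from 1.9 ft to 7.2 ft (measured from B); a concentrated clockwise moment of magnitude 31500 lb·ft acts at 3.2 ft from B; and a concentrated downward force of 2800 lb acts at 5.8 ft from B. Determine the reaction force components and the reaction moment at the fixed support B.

Resultant of the distributed load: 238.2 × 5.3 = 1262.46 lb at 4.55 ft from B.
ΣF_x = 0: B_x = 0.
ΣF_y = 0: B_y − 238.2·5.3 − 2800 = 0 → B_y = 4062 lb.
ΣM about B: M_B − (238.2·5.3)·4.55 − 31500 − 2800·5.8 = 0 → M_B = 53480 lb·ft.

B_x = 0, B_y = 4062 lb, M_B = 53480 lb·ft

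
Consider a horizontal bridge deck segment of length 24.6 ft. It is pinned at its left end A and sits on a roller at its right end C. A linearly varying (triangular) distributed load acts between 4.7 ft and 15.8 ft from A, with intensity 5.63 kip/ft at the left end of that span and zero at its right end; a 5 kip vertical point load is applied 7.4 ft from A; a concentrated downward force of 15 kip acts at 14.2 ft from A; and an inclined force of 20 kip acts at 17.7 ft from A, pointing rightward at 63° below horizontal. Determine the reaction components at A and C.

A_x = -9.080 kip, A_y = 35.41 kip, C_y = 33.65 kip

Resultant of the triangular load: ½ × 5.63 × 11.1 = 31.2465 kip, acting at 8.4 ft from A (one-third of the span from the peak).
ΣM about A: C_y·24.6 − (½·5.63·11.1)·8.4 − 5·7.4 − 15·14.2 − 20·sin63°·17.7 = 0 → C_y = 827.887/24.6 = 33.6539 ≈ 33.65 kip.
ΣF_y = 0: A_y + 33.6539 − ½·5.63·11.1 − 5 − 15 − 20·sin63° = 0 → A_y = 35.41 kip.
ΣF_x = 0: A_x + 20·cos63° = 0 → A_x = -9.080 kip.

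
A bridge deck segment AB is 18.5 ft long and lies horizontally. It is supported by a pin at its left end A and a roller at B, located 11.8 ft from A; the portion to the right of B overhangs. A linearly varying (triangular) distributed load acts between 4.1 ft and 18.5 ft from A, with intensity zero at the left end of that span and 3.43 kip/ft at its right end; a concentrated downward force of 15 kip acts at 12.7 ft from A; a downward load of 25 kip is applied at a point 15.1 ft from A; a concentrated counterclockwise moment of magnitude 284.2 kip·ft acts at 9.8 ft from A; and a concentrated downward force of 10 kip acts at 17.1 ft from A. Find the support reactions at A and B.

Resultant of the triangular load: ½ × 3.43 × 14.4 = 24.696 kip, acting at 13.7 ft from A (one-third of the span from the peak).
Taking moments about A: B_y·11.8 − (½·3.43·14.4)·13.7 − 15·12.7 − 25·15.1 + 284.2 − 10·17.1 = 0 → B_y = 793.1352/11.8 = 67.2148 ≈ 67.21 kip.
ΣF_y = 0: A_y + 67.2148 − ½·3.43·14.4 − 15 − 25 − 10 = 0 → A_y = 7.481 kip.
ΣF_x = 0: no horizontal applied forces, so A_x = 0.

A_x = 0, A_y = 7.481 kip, B_y = 67.21 kip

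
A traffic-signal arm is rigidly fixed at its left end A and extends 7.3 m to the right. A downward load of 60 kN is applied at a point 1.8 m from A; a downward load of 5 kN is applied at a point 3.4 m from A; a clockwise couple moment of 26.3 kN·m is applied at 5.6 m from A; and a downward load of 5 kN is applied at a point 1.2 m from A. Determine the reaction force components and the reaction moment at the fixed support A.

A_x = 0, A_y = 70.00 kN, M_A = 157.3 kN·m

ΣF_x = 0: A_x = 0.
ΣF_y = 0: A_y − 60 − 5 − 5 = 0 → A_y = 70.00 kN.
ΣM about A: M_A − 60·1.8 − 5·3.4 − 26.3 − 5·1.2 = 0 → M_A = 157.3 kN·m.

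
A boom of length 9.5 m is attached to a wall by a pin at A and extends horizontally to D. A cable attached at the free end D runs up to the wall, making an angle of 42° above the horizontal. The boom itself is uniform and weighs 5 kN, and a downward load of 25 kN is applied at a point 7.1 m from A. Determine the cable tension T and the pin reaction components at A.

ΣM about A: T·sin42°·9.5 − 5·4.75 − 25·7.1 = 0 → T = 201.25/(9.5·0.669131) = 31.6593 ≈ 31.66 kN.
ΣF_x = 0: A_x − T·cos42° = 0 → A_x = 31.6593 × 0.743145 = 23.53 kN.
ΣF_y = 0: A_y + T·sin42° − 5 − 25 = 0 → A_y = 30 − 31.6593 × 0.669131 = 8.816 kN.

T = 31.66 kN, A_x = 23.53 kN, A_y = 8.816 kN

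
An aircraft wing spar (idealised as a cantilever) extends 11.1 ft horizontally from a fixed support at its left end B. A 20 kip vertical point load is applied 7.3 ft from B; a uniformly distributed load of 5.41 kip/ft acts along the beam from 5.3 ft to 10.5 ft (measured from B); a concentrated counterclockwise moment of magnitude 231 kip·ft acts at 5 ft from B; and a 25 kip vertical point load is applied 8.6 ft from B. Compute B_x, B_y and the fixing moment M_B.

B_x = 0, B_y = 73.13 kip, M_B = 352.2 kip·ft

Resultant of the distributed load: 5.41 × 5.2 = 28.132 kip at 7.9 ft from B.
ΣF_x = 0: B_x = 0.
ΣF_y = 0: B_y − 20 − 5.41·5.2 − 25 = 0 → B_y = 73.13 kip.
ΣM about B: M_B − 20·7.3 − (5.41·5.2)·7.9 + 231 − 25·8.6 = 0 → M_B = 352.2 kip·ft.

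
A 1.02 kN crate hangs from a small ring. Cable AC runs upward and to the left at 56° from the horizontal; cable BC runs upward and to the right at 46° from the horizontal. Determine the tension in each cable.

ΣF_x = 0: −T_AC·cos56° + T_BC·cos46° = 0 → T_BC = 0.80499·T_AC.
ΣF_y = 0: T_AC·sin56° + T_BC·sin46° = 1.02.
Substitute: T_AC·(0.829038 + 0.80499·0.71934) = 1.02 → T_AC = 0.724381 ≈ 0.7244 kN.
Then T_BC = 0.80499 × 0.724381 = 0.5831 kN.

T_AC = 0.7244 kN, T_BC = 0.5831 kN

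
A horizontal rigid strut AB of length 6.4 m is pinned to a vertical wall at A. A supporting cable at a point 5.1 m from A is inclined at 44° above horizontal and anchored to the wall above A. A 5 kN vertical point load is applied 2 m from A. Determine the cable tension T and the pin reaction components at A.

ΣM about A: T·sin44°·5.1 − 5·2 = 0 → T = 10/(5.1·0.694658) = 2.82266 ≈ 2.823 kN.
ΣF_x = 0: A_x − T·cos44° = 0 → A_x = 2.82266 × 0.71934 = 2.030 kN.
ΣF_y = 0: A_y + T·sin44° − 5 = 0 → A_y = 5 − 2.82266 × 0.694658 = 3.039 kN.

T = 2.823 kN, A_x = 2.030 kN, A_y = 3.039 kN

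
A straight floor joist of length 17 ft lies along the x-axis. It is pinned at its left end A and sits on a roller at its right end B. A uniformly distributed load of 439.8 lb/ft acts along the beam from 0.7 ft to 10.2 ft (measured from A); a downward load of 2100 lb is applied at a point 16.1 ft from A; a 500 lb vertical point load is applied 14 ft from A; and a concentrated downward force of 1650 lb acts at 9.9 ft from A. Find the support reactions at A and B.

A_x = 0, A_y = 3727 lb, B_y = 4701 lb

Resultant of the distributed load: 439.8 × 9.5 = 4178.1 lb at 5.45 ft from A.
Moments about A: B_y·17 − (439.8·9.5)·5.45 − 2100·16.1 − 500·14 − 1650·9.9 = 0 → B_y = 79915.645/17 = 4700.92 ≈ 4701 lb.
ΣF_y = 0: A_y + 4700.92 − 439.8·9.5 − 2100 − 500 − 1650 = 0 → A_y = 3727 lb.
ΣF_x = 0: no horizontal applied forces, so A_x = 0.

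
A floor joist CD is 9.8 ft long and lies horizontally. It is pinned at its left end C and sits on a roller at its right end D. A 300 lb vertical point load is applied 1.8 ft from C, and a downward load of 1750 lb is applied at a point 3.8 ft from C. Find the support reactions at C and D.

ΣM about C: D_y·9.8 − 300·1.8 − 1750·3.8 = 0 → D_y = 7190/9.8 = 733.673 ≈ 733.7 lb.
ΣF_y = 0: C_y + 733.673 − 300 − 1750 = 0 → C_y = 1316 lb.
ΣF_x = 0: no horizontal applied forces, so C_x = 0.

C_x = 0, C_y = 1316 lb, D_y = 733.7 lb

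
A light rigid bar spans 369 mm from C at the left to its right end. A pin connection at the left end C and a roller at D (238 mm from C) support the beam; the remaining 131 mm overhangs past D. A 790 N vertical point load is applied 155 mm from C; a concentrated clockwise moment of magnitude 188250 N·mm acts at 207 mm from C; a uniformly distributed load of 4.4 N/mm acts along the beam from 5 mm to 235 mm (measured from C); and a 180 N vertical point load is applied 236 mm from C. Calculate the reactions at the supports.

C_x = 0, C_y = -12.20 N, D_y = 1994 N

Resultant of the distributed load: 4.4 × 230 = 1012 N at 120 mm from C.
ΣM about C: D_y·238 − 790·155 − 188250 − (4.4·230)·120 − 180·236 = 0 → D_y = 474620/238 = 1994.2 ≈ 1994 N.
ΣF_y = 0: C_y + 1994.2 − 790 − 4.4·230 − 180 = 0 → C_y = -12.20 N.
ΣF_x = 0: no horizontal applied forces, so C_x = 0.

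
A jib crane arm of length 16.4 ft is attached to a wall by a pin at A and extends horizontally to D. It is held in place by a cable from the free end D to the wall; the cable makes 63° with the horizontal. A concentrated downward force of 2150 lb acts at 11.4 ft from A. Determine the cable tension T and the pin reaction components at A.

ΣM about A: T·sin63°·16.4 − 2150·11.4 = 0 → T = 24510/(16.4·0.891007) = 1677.33 ≈ 1677 lb.
ΣF_x = 0: A_x − T·cos63° = 0 → A_x = 1677.33 × 0.45399 = 761.5 lb.
ΣF_y = 0: A_y + T·sin63° − 2150 = 0 → A_y = 2150 − 1677.33 × 0.891007 = 655.5 lb.

T = 1677 lb, A_x = 761.5 lb, A_y = 655.5 lb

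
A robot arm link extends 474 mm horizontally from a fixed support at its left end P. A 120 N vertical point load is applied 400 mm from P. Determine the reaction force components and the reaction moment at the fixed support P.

P_x = 0, P_y = 120.0 N, M_P = 48000 N·mm

ΣF_x = 0: P_x = 0.
ΣF_y = 0: P_y − 120 = 0 → P_y = 120.0 N.
ΣM about P: M_P − 120·400 = 0 → M_P = 48000 N·mm.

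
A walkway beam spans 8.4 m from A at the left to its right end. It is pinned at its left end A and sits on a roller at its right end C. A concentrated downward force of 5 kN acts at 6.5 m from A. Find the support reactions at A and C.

Moments about A: C_y·8.4 − 5·6.5 = 0 → C_y = 32.5/8.4 = 3.86905 ≈ 3.869 kN.
ΣF_y = 0: A_y + 3.86905 − 5 = 0 → A_y = 1.131 kN.
ΣF_x = 0: no horizontal applied forces, so A_x = 0.

A_x = 0, A_y = 1.131 kN, C_y = 3.869 kN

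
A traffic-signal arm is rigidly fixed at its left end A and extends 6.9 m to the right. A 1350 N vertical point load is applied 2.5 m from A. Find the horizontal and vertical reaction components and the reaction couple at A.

A_x = 0, A_y = 1350 N, M_A = 3375 N·m

ΣF_x = 0: A_x = 0.
ΣF_y = 0: A_y − 1350 = 0 → A_y = 1350 N.
ΣM about A: M_A − 1350·2.5 = 0 → M_A = 3375 N·m.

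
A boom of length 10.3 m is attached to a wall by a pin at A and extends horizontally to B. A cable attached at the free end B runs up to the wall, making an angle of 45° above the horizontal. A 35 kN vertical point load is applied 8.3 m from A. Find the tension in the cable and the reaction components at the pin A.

ΣM about A: T·sin45°·10.3 − 35·8.3 = 0 → T = 290.5/(10.3·0.707107) = 39.8863 ≈ 39.89 kN.
ΣF_x = 0: A_x − T·cos45° = 0 → A_x = 39.8863 × 0.707107 = 28.20 kN.
ΣF_y = 0: A_y + T·sin45° − 35 = 0 → A_y = 35 − 39.8863 × 0.707107 = 6.796 kN.

T = 39.89 kN, A_x = 28.20 kN, A_y = 6.796 kN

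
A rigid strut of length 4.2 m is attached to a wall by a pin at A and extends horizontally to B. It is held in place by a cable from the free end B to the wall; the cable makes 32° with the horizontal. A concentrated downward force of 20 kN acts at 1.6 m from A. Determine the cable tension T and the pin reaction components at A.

T = 14.38 kN, A_x = 12.19 kN, A_y = 12.38 kN

ΣM about A: T·sin32°·4.2 − 20·1.6 = 0 → T = 32/(4.2·0.529919) = 14.3778 ≈ 14.38 kN.
ΣF_x = 0: A_x − T·cos32° = 0 → A_x = 14.3778 × 0.848048 = 12.19 kN.
ΣF_y = 0: A_y + T·sin32° − 20 = 0 → A_y = 20 − 14.3778 × 0.529919 = 12.38 kN.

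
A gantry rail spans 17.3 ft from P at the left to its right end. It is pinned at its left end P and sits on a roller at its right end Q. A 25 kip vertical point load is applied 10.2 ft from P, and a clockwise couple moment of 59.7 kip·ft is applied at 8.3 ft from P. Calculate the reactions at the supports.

Moments about P: Q_y·17.3 − 25·10.2 − 59.7 = 0 → Q_y = 314.7/17.3 = 18.1908 ≈ 18.19 kip.
ΣF_y = 0: P_y + 18.1908 − 25 = 0 → P_y = 6.809 kip.
ΣF_x = 0: no horizontal applied forces, so P_x = 0.

P_x = 0, P_y = 6.809 kip, Q_y = 18.19 kip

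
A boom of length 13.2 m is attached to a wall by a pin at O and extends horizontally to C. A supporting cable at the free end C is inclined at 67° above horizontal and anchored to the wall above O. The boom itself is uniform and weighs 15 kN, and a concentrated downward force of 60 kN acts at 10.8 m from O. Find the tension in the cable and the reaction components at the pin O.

ΣM about O: T·sin67°·13.2 − 15·6.6 − 60·10.8 = 0 → T = 747/(13.2·0.920505) = 61.4781 ≈ 61.48 kN.
ΣF_x = 0: O_x − T·cos67° = 0 → O_x = 61.4781 × 0.390731 = 24.02 kN.
ΣF_y = 0: O_y + T·sin67° − 15 − 60 = 0 → O_y = 75 − 61.4781 × 0.920505 = 18.41 kN.

T = 61.48 kN, O_x = 24.02 kN, O_y = 18.41 kN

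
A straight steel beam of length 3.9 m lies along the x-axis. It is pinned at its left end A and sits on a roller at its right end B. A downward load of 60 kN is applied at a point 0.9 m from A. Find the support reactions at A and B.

ΣM about A: B_y·3.9 − 60·0.9 = 0 → B_y = 54/3.9 = 13.8462 ≈ 13.85 kN.
ΣF_y = 0: A_y + 13.8462 − 60 = 0 → A_y = 46.15 kN.
ΣF_x = 0: no horizontal applied forces, so A_x = 0.

A_x = 0, A_y = 46.15 kN, B_y = 13.85 kN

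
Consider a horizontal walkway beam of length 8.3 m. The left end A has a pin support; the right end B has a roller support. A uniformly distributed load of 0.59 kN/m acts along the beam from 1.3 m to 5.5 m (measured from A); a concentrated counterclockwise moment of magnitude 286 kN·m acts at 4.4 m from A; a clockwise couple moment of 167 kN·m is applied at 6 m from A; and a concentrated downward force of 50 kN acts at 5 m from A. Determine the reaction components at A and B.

A_x = 0, A_y = 35.68 kN, B_y = 16.80 kN

Resultant of the distributed load: 0.59 × 4.2 = 2.478 kN at 3.4 m from A.
Moments about A: B_y·8.3 − (0.59·4.2)·3.4 + 286 − 167 − 50·5 = 0 → B_y = 139.4252/8.3 = 16.7982 ≈ 16.80 kN.
ΣF_y = 0: A_y + 16.7982 − 0.59·4.2 − 50 = 0 → A_y = 35.68 kN.
ΣF_x = 0: no horizontal applied forces, so A_x = 0.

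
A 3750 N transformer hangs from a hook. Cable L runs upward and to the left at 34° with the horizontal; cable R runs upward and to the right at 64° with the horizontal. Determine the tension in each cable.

T_L = 1660 N, T_R = 3139 N

ΣF_x = 0: −T_L·cos34° + T_R·cos64° = 0 → T_R = 1.89118·T_L.
ΣF_y = 0: T_L·sin34° + T_R·sin64° = 3750.
Substitute: T_L·(0.559193 + 1.89118·0.898794) = 3750 → T_L = 1660.05 ≈ 1660 N.
Then T_R = 1.89118 × 1660.05 = 3139 N.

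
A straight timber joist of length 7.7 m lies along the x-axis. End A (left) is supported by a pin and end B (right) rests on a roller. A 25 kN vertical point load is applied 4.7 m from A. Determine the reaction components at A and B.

A_x = 0, A_y = 9.740 kN, B_y = 15.26 kN

Moments about A: B_y·7.7 − 25·4.7 = 0 → B_y = 117.5/7.7 = 15.2597 ≈ 15.26 kN.
ΣF_y = 0: A_y + 15.2597 − 25 = 0 → A_y = 9.740 kN.
ΣF_x = 0: no horizontal applied forces, so A_x = 0.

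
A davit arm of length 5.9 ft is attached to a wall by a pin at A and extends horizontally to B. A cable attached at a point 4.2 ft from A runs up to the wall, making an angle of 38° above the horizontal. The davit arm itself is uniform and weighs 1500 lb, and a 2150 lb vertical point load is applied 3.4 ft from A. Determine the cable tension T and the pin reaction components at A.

T = 4538 lb, A_x = 3576 lb, A_y = 856.0 lb

ΣM about A: T·sin38°·4.2 − 1500·2.95 − 2150·3.4 = 0 → T = 11735/(4.2·0.615661) = 4538.29 ≈ 4538 lb.
ΣF_x = 0: A_x − T·cos38° = 0 → A_x = 4538.29 × 0.788011 = 3576 lb.
ΣF_y = 0: A_y + T·sin38° − 1500 − 2150 = 0 → A_y = 3650 − 4538.29 × 0.615661 = 856.0 lb.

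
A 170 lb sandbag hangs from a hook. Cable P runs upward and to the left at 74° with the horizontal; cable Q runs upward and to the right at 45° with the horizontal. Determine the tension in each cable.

T_P = 137.4 lb, T_Q = 53.58 lb

ΣF_x = 0: −T_P·cos74° + T_Q·cos45° = 0 → T_Q = 0.38981·T_P.
ΣF_y = 0: T_P·sin74° + T_Q·sin45° = 170.
Substitute: T_P·(0.961262 + 0.38981·0.707107) = 170 → T_P = 137.44 ≈ 137.4 lb.
Then T_Q = 0.38981 × 137.44 = 53.58 lb.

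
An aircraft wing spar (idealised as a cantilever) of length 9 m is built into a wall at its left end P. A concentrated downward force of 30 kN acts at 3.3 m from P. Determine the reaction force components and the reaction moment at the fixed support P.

ΣF_x = 0: P_x = 0.
ΣF_y = 0: P_y − 30 = 0 → P_y = 30.00 kN.
ΣM about P: M_P − 30·3.3 = 0 → M_P = 99.00 kN·m.

P_x = 0, P_y = 30.00 kN, M_P = 99.00 kN·m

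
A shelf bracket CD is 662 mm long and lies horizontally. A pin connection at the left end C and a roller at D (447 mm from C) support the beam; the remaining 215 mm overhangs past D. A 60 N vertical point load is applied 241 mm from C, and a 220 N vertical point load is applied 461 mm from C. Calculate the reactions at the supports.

C_x = 0, C_y = 20.76 N, D_y = 259.2 N

Moments about C: D_y·447 − 60·241 − 220·461 = 0 → D_y = 115880/447 = 259.239 ≈ 259.2 N.
ΣF_y = 0: C_y + 259.239 − 60 − 220 = 0 → C_y = 20.76 N.
ΣF_x = 0: no horizontal applied forces, so C_x = 0.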